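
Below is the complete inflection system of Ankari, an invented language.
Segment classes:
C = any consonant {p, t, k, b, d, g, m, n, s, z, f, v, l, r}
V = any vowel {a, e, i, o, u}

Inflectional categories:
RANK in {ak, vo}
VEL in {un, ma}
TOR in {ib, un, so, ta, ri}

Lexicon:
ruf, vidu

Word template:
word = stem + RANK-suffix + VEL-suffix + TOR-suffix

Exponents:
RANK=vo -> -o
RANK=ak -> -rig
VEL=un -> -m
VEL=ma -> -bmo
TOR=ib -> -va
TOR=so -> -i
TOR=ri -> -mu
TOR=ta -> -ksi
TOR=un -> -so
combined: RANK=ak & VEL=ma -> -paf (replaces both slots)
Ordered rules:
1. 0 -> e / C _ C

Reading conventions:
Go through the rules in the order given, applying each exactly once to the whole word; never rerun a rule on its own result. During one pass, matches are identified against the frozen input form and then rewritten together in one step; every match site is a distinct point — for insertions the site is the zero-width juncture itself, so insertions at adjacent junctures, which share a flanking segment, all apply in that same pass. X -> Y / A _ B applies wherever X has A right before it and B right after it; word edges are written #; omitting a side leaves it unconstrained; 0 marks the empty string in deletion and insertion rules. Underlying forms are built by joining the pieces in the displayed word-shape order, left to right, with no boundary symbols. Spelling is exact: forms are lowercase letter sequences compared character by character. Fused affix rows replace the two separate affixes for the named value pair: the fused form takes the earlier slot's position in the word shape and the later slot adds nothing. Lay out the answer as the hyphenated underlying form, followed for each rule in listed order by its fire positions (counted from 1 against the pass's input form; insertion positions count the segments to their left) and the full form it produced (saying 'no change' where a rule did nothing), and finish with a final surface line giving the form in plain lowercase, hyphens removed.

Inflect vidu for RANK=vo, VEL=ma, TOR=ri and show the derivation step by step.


underlying: vidu-o-bmo-mu
1. 0 -> e / C _ C: inserts after position(s) 6: viduobemomu
surface: viduobemomu


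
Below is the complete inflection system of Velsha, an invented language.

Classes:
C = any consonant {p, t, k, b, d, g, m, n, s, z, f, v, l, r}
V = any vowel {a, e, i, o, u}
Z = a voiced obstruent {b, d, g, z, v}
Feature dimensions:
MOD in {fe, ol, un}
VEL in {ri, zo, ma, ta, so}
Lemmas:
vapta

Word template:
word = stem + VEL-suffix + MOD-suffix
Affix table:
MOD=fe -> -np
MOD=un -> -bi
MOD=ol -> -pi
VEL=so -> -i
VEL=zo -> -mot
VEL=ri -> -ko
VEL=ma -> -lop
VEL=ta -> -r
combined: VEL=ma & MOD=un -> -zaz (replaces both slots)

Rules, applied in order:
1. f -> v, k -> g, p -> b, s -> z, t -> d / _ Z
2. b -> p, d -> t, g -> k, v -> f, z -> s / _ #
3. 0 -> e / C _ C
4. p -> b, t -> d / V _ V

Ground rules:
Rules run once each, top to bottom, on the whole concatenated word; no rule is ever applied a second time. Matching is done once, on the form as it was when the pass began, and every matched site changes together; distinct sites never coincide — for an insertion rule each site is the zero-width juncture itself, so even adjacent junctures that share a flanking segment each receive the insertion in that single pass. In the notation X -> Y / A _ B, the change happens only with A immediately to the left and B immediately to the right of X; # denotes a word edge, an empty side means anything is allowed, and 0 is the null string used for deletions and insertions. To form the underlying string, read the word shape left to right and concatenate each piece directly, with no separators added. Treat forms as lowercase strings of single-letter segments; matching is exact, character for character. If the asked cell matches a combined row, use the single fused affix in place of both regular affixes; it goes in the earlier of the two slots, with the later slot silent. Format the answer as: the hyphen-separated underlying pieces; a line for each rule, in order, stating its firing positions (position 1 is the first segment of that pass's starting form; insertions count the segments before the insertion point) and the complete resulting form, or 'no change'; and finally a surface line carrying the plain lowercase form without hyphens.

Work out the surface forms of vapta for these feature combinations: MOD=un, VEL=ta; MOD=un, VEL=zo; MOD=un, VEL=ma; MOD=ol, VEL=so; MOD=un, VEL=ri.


cell MOD=un, VEL=ta:
underlying: vapta-r-bi
1. f -> v, k -> g, p -> b, s -> z, t -> d / _ Z: no change
2. b -> p, d -> t, g -> k, v -> f, z -> s / _ #: no change
3. 0 -> e / C _ C: inserts after position(s) 3, 6: vapetarebi
4. p -> b, t -> d / V _ V: fires at position(s) 3, 5: vabedarebi
surface: vabedarebi

cell MOD=un, VEL=zo:
underlying: vapta-mot-bi
1. f -> v, k -> g, p -> b, s -> z, t -> d / _ Z: fires at position(s) 8: vaptamodbi
2. b -> p, d -> t, g -> k, v -> f, z -> s / _ #: no change
3. 0 -> e / C _ C: inserts after position(s) 3, 8: vapetamodebi
4. p -> b, t -> d / V _ V: fires at position(s) 3, 5: vabedamodebi
surface: vabedamodebi

cell MOD=un, VEL=ma:
underlying: vapta-zaz
1. f -> v, k -> g, p -> b, s -> z, t -> d / _ Z: no change
2. b -> p, d -> t, g -> k, v -> f, z -> s / _ #: fires at position(s) 8: vaptazas
3. 0 -> e / C _ C: inserts after position(s) 3: vapetazas
4. p -> b, t -> d / V _ V: fires at position(s) 3, 5: vabedazas
surface: vabedazas

cell MOD=ol, VEL=so:
underlying: vapta-i-pi
1. f -> v, k -> g, p -> b, s -> z, t -> d / _ Z: no change
2. b -> p, d -> t, g -> k, v -> f, z -> s / _ #: no change
3. 0 -> e / C _ C: inserts after position(s) 3: vapetaipi
4. p -> b, t -> d / V _ V: fires at position(s) 3, 5, 8: vabedaibi
surface: vabedaibi

cell MOD=un, VEL=ri:
underlying: vapta-ko-bi
1. f -> v, k -> g, p -> b, s -> z, t -> d / _ Z: no change
2. b -> p, d -> t, g -> k, v -> f, z -> s / _ #: no change
3. 0 -> e / C _ C: inserts after position(s) 3: vapetakobi
4. p -> b, t -> d / V _ V: fires at position(s) 3, 5: vabedakobi
surface: vabedakobi


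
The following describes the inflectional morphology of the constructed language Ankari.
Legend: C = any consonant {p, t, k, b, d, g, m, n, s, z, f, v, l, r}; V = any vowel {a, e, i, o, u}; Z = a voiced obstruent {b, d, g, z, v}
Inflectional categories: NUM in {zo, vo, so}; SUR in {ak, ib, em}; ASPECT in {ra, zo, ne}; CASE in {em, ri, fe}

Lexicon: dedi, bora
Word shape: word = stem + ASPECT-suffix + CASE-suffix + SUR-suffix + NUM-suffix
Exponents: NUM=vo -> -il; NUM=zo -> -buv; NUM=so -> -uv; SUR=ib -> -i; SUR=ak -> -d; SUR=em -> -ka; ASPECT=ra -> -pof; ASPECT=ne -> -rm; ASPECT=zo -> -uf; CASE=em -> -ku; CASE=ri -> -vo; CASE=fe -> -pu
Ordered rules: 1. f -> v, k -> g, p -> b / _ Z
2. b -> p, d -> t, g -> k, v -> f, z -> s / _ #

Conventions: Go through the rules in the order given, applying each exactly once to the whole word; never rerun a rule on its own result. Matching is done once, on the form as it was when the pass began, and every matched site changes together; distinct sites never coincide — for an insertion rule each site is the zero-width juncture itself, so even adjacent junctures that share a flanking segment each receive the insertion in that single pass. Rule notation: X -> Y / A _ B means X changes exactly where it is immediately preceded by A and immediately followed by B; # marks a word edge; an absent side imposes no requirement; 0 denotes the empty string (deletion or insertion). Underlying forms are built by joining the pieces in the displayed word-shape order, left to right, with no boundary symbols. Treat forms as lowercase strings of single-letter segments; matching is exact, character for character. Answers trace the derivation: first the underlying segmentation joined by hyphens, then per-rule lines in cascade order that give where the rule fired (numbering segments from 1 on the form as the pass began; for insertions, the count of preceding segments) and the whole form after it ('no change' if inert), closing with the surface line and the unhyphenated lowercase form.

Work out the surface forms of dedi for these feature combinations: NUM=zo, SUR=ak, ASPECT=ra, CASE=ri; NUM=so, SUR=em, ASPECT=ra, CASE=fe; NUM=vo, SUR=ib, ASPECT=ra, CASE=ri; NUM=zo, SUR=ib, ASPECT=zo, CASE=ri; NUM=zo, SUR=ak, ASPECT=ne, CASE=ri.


cell NUM=zo, SUR=ak, ASPECT=ra, CASE=ri:
underlying: dedi-pof-vo-d-buv
1. f -> v, k -> g, p -> b / _ Z: fires at position(s) 7: dedipovvodbuv
2. b -> p, d -> t, g -> k, v -> f, z -> s / _ #: fires at position(s) 13: dedipovvodbuf
surface: dedipovvodbuf

cell NUM=so, SUR=em, ASPECT=ra, CASE=fe:
underlying: dedi-pof-pu-ka-uv
1. f -> v, k -> g, p -> b / _ Z: no change
2. b -> p, d -> t, g -> k, v -> f, z -> s / _ #: fires at position(s) 13: dedipofpukauf
surface: dedipofpukauf

cell NUM=vo, SUR=ib, ASPECT=ra, CASE=ri:
underlying: dedi-pof-vo-i-il
1. f -> v, k -> g, p -> b / _ Z: fires at position(s) 7: dedipovvoiil
2. b -> p, d -> t, g -> k, v -> f, z -> s / _ #: no change
surface: dedipovvoiil

cell NUM=zo, SUR=ib, ASPECT=zo, CASE=ri:
underlying: dedi-uf-vo-i-buv
1. f -> v, k -> g, p -> b / _ Z: fires at position(s) 6: dediuvvoibuv
2. b -> p, d -> t, g -> k, v -> f, z -> s / _ #: fires at position(s) 12: dediuvvoibuf
surface: dediuvvoibuf

cell NUM=zo, SUR=ak, ASPECT=ne, CASE=ri:
underlying: dedi-rm-vo-d-buv
1. f -> v, k -> g, p -> b / _ Z: no change
2. b -> p, d -> t, g -> k, v -> f, z -> s / _ #: fires at position(s) 12: dedirmvodbuf
surface: dedirmvodbuf


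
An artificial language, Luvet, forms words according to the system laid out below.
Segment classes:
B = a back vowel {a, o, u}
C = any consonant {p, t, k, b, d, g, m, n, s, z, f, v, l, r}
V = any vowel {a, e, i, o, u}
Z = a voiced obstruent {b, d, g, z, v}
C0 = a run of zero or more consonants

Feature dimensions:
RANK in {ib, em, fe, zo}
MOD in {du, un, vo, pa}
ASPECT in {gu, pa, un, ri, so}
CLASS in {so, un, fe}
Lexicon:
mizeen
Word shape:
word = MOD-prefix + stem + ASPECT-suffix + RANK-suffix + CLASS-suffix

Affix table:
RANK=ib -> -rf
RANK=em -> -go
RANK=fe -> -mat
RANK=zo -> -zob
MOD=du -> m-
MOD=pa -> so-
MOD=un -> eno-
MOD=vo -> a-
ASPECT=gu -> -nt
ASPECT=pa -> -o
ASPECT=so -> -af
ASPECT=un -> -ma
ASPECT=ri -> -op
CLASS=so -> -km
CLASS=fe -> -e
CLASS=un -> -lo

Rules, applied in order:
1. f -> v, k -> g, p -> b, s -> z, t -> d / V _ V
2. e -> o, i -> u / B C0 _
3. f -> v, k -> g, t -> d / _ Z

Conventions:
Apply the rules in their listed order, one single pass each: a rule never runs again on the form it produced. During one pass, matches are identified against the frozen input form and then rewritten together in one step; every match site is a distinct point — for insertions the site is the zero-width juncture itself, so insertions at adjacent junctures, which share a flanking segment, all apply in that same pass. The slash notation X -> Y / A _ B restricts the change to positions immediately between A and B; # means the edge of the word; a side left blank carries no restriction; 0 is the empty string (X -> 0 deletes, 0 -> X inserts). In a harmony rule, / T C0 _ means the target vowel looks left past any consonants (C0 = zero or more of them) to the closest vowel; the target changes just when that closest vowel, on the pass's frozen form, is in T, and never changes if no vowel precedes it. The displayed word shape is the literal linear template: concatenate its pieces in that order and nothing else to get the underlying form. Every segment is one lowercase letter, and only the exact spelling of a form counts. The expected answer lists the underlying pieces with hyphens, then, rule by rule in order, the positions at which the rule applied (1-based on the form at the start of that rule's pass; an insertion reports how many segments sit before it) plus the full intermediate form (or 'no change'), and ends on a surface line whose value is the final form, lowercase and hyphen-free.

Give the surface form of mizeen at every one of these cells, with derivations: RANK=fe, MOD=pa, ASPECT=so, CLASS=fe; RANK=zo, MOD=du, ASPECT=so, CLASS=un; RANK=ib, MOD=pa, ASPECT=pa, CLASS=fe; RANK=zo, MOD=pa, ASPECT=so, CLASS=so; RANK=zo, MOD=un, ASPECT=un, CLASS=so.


cell RANK=fe, MOD=pa, ASPECT=so, CLASS=fe:
underlying: so-mizeen-af-mat-e
1. f -> v, k -> g, p -> b, s -> z, t -> d / V _ V: fires at position(s) 13: somizeenafmade
2. e -> o, i -> u / B C0 _: fires at position(s) 4, 14: somuzeenafmado
3. f -> v, k -> g, t -> d / _ Z: no change
surface: somuzeenafmado

cell RANK=zo, MOD=du, ASPECT=so, CLASS=un:
underlying: m-mizeen-af-zob-lo
1. f -> v, k -> g, p -> b, s -> z, t -> d / V _ V: no change
2. e -> o, i -> u / B C0 _: no change
3. f -> v, k -> g, t -> d / _ Z: fires at position(s) 9: mmizeenavzoblo
surface: mmizeenavzoblo

cell RANK=ib, MOD=pa, ASPECT=pa, CLASS=fe:
underlying: so-mizeen-o-rf-e
1. f -> v, k -> g, p -> b, s -> z, t -> d / V _ V: no change
2. e -> o, i -> u / B C0 _: fires at position(s) 4, 12: somuzeenorfo
3. f -> v, k -> g, t -> d / _ Z: no change
surface: somuzeenorfo

cell RANK=zo, MOD=pa, ASPECT=so, CLASS=so:
underlying: so-mizeen-af-zob-km
1. f -> v, k -> g, p -> b, s -> z, t -> d / V _ V: no change
2. e -> o, i -> u / B C0 _: fires at position(s) 4: somuzeenafzobkm
3. f -> v, k -> g, t -> d / _ Z: fires at position(s) 10: somuzeenavzobkm
surface: somuzeenavzobkm

cell RANK=zo, MOD=un, ASPECT=un, CLASS=so:
underlying: eno-mizeen-ma-zob-km
1. f -> v, k -> g, p -> b, s -> z, t -> d / V _ V: no change
2. e -> o, i -> u / B C0 _: fires at position(s) 5: enomuzeenmazobkm
3. f -> v, k -> g, t -> d / _ Z: no change
surface: enomuzeenmazobkm


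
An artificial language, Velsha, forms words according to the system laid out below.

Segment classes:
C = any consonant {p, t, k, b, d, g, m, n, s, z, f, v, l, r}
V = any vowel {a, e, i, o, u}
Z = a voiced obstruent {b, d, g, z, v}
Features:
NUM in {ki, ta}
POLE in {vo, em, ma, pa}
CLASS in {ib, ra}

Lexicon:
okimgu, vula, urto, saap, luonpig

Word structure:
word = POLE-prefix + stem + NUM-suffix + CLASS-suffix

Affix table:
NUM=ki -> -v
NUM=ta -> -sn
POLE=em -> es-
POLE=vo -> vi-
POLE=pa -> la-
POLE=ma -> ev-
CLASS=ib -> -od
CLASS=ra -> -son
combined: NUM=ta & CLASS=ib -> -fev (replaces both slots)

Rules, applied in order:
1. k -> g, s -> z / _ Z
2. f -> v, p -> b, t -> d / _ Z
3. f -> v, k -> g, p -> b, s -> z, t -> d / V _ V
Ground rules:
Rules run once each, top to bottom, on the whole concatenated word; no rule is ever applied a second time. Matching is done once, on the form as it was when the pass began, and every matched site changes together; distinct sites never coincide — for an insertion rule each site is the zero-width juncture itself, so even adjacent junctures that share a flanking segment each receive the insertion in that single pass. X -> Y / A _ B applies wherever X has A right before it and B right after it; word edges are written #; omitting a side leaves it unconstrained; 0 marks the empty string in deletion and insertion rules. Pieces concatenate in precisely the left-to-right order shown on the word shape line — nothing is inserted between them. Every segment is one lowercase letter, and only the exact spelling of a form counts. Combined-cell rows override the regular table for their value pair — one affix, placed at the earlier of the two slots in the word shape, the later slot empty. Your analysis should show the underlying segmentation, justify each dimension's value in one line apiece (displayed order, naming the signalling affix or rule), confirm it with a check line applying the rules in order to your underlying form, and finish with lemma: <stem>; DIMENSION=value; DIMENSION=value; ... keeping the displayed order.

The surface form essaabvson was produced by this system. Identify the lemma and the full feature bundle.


underlying: es-saap-v-son
NUM=ki - signalled by the affix -v
POLE=em - signalled by the affix es-
CLASS=ra - signalled by the affix -son
check: essaapvson -> essaapvson -> essaabvson -> essaabvson
lemma: saap; NUM=ki; POLE=em; CLASS=ra


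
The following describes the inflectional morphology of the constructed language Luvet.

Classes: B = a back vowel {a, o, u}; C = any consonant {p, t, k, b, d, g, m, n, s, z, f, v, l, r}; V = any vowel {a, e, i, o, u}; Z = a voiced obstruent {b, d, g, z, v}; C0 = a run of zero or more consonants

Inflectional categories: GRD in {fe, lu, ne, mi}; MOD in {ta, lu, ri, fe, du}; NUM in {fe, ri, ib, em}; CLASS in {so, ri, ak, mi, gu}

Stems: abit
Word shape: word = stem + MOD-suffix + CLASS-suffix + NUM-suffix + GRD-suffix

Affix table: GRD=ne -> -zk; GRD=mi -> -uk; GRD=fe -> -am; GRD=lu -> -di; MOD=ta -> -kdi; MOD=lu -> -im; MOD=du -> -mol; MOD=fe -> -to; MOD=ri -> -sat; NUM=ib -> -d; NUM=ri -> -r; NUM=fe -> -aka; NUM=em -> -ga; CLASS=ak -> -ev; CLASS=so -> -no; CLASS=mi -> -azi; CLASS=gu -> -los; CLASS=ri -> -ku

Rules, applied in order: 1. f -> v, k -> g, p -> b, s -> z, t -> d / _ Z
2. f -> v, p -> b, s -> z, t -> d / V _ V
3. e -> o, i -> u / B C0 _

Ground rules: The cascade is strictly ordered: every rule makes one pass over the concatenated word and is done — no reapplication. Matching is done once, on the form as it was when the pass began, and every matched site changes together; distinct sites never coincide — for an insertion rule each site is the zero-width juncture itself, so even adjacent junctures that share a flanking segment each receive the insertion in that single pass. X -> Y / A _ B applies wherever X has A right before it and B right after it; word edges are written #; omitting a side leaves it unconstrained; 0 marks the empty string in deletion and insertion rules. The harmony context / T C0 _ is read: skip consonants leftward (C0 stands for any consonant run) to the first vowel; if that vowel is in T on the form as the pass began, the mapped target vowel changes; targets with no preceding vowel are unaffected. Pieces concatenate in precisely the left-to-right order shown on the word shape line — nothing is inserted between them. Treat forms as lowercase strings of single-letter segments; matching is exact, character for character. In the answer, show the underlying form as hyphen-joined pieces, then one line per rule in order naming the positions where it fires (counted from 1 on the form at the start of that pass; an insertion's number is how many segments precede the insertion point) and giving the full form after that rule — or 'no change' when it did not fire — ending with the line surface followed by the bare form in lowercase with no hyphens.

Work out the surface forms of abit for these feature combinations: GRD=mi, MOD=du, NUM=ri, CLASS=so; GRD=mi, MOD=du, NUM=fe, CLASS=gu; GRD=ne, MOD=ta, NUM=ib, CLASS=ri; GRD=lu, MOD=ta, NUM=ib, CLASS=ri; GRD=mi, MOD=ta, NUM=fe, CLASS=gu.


cell GRD=mi, MOD=du, NUM=ri, CLASS=so:
underlying: abit-mol-no-r-uk
1. f -> v, k -> g, p -> b, s -> z, t -> d / _ Z: no change
2. f -> v, p -> b, s -> z, t -> d / V _ V: no change
3. e -> o, i -> u / B C0 _: fires at position(s) 3: abutmolnoruk
surface: abutmolnoruk

cell GRD=mi, MOD=du, NUM=fe, CLASS=gu:
underlying: abit-mol-los-aka-uk
1. f -> v, k -> g, p -> b, s -> z, t -> d / _ Z: no change
2. f -> v, p -> b, s -> z, t -> d / V _ V: fires at position(s) 10: abitmollozakauk
3. e -> o, i -> u / B C0 _: fires at position(s) 3: abutmollozakauk
surface: abutmollozakauk

cell GRD=ne, MOD=ta, NUM=ib, CLASS=ri:
underlying: abit-kdi-ku-d-zk
1. f -> v, k -> g, p -> b, s -> z, t -> d / _ Z: fires at position(s) 5: abitgdikudzk
2. f -> v, p -> b, s -> z, t -> d / V _ V: no change
3. e -> o, i -> u / B C0 _: fires at position(s) 3: abutgdikudzk
surface: abutgdikudzk

cell GRD=lu, MOD=ta, NUM=ib, CLASS=ri:
underlying: abit-kdi-ku-d-di
1. f -> v, k -> g, p -> b, s -> z, t -> d / _ Z: fires at position(s) 5: abitgdikuddi
2. f -> v, p -> b, s -> z, t -> d / V _ V: no change
3. e -> o, i -> u / B C0 _: fires at position(s) 3, 12: abutgdikuddu
surface: abutgdikuddu

cell GRD=mi, MOD=ta, NUM=fe, CLASS=gu:
underlying: abit-kdi-los-aka-uk
1. f -> v, k -> g, p -> b, s -> z, t -> d / _ Z: fires at position(s) 5: abitgdilosakauk
2. f -> v, p -> b, s -> z, t -> d / V _ V: fires at position(s) 10: abitgdilozakauk
3. e -> o, i -> u / B C0 _: fires at position(s) 3: abutgdilozakauk
surface: abutgdilozakauk


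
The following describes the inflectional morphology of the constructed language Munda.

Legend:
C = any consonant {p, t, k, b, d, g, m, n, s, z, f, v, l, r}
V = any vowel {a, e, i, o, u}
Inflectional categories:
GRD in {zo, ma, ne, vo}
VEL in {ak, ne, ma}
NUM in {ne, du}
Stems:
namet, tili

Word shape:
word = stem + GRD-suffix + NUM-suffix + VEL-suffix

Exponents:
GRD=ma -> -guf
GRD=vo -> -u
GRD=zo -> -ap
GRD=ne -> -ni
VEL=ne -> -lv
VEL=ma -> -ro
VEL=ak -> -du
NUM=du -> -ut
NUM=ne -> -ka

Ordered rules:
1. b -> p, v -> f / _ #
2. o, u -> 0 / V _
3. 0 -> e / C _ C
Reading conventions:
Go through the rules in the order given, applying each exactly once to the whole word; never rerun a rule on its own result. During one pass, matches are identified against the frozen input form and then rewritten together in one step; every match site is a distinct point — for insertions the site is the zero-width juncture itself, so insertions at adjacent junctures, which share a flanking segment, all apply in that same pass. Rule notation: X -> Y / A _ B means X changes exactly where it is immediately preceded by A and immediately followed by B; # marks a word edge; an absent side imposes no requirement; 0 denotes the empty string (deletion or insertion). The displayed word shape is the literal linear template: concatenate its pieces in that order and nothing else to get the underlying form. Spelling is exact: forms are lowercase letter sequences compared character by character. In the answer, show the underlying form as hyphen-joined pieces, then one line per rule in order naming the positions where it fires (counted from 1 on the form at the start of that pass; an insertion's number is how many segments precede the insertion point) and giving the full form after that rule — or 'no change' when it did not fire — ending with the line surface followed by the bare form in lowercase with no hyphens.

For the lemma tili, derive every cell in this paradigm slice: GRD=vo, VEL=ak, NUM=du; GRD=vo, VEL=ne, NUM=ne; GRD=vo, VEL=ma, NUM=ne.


cell GRD=vo, VEL=ak, NUM=du:
underlying: tili-u-ut-du
1. b -> p, v -> f / _ #: no change
2. o, u -> 0 / V _: fires at position(s) 5, 6: tilitdu
3. 0 -> e / C _ C: inserts after position(s) 5: tilitedu
surface: tilitedu

cell GRD=vo, VEL=ne, NUM=ne:
underlying: tili-u-ka-lv
1. b -> p, v -> f / _ #: fires at position(s) 9: tiliukalf
2. o, u -> 0 / V _: fires at position(s) 5: tilikalf
3. 0 -> e / C _ C: inserts after position(s) 7: tilikalef
surface: tilikalef

cell GRD=vo, VEL=ma, NUM=ne:
underlying: tili-u-ka-ro
1. b -> p, v -> f / _ #: no change
2. o, u -> 0 / V _: fires at position(s) 5: tilikaro
3. 0 -> e / C _ C: no change
surface: tilikaro


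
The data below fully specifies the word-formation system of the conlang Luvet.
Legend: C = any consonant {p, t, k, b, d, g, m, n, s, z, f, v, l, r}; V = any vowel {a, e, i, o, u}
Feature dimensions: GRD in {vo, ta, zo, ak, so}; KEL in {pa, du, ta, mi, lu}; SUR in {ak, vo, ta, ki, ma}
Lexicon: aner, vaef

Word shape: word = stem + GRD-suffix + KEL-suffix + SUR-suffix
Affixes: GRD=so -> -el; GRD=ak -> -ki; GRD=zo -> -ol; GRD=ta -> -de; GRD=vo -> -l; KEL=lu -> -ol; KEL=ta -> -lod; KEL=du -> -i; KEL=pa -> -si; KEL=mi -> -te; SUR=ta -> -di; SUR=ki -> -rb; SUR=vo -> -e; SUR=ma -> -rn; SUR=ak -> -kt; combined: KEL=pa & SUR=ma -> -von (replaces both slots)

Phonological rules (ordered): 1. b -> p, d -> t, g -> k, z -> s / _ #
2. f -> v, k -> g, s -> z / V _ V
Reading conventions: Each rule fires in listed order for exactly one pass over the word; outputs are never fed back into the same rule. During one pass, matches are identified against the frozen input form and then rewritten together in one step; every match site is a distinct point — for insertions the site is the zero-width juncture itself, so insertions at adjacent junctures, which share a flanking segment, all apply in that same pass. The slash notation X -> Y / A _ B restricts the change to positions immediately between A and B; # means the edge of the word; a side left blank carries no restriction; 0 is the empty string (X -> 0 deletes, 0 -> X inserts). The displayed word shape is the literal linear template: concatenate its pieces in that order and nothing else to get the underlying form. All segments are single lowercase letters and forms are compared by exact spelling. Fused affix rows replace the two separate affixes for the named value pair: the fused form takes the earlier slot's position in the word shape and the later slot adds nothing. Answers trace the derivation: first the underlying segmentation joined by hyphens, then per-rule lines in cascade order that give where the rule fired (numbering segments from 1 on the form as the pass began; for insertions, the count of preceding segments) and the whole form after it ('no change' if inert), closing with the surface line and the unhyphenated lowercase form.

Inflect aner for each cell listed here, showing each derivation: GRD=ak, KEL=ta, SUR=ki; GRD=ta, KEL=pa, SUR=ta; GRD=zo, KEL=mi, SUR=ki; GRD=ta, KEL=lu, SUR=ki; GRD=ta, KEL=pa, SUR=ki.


cell GRD=ak, KEL=ta, SUR=ki:
underlying: aner-ki-lod-rb
1. b -> p, d -> t, g -> k, z -> s / _ #: fires at position(s) 11: anerkilodrp
2. f -> v, k -> g, s -> z / V _ V: no change
surface: anerkilodrp

cell GRD=ta, KEL=pa, SUR=ta:
underlying: aner-de-si-di
1. b -> p, d -> t, g -> k, z -> s / _ #: no change
2. f -> v, k -> g, s -> z / V _ V: fires at position(s) 7: anerdezidi
surface: anerdezidi

cell GRD=zo, KEL=mi, SUR=ki:
underlying: aner-ol-te-rb
1. b -> p, d -> t, g -> k, z -> s / _ #: fires at position(s) 10: anerolterp
2. f -> v, k -> g, s -> z / V _ V: no change
surface: anerolterp

cell GRD=ta, KEL=lu, SUR=ki:
underlying: aner-de-ol-rb
1. b -> p, d -> t, g -> k, z -> s / _ #: fires at position(s) 10: anerdeolrp
2. f -> v, k -> g, s -> z / V _ V: no change
surface: anerdeolrp

cell GRD=ta, KEL=pa, SUR=ki:
underlying: aner-de-si-rb
1. b -> p, d -> t, g -> k, z -> s / _ #: fires at position(s) 10: anerdesirp
2. f -> v, k -> g, s -> z / V _ V: fires at position(s) 7: anerdezirp
surface: anerdezirp


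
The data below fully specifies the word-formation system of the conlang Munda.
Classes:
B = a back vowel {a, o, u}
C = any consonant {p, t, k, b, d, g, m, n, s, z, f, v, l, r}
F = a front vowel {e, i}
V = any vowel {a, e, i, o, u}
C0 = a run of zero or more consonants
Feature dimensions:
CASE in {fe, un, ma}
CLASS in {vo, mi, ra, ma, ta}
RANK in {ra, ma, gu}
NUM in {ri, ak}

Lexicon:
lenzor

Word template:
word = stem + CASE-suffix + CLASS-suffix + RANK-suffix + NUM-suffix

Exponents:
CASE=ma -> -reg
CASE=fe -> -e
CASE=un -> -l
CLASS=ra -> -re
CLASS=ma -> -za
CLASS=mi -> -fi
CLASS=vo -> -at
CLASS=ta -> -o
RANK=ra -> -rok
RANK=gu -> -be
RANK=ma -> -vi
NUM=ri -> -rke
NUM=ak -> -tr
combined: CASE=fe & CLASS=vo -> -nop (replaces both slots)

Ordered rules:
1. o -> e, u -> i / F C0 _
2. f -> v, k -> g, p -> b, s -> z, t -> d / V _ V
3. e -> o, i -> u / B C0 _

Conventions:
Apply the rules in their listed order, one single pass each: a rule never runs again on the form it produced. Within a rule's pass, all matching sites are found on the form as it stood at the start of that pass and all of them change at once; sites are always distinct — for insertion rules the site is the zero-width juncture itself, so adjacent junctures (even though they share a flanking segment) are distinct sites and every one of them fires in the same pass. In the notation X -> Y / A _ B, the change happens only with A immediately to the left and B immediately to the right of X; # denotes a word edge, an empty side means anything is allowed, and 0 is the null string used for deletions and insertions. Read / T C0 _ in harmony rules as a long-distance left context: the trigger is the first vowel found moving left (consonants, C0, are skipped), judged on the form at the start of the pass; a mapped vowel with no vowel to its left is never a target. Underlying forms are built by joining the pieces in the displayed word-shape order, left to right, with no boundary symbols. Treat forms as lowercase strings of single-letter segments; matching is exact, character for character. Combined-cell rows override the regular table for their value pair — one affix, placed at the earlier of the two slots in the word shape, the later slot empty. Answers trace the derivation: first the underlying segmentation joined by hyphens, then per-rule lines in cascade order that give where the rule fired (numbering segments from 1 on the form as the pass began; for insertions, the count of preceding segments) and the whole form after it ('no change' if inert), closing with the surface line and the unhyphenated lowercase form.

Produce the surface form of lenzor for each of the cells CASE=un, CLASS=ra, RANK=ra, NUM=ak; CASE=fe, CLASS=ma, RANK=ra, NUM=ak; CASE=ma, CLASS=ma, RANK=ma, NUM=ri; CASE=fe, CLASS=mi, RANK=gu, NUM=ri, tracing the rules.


cell CASE=un, CLASS=ra, RANK=ra, NUM=ak:
underlying: lenzor-l-re-rok-tr
1. o -> e, u -> i / F C0 _: fires at position(s) 5, 11: lenzerlrerektr
2. f -> v, k -> g, p -> b, s -> z, t -> d / V _ V: no change
3. e -> o, i -> u / B C0 _: no change
surface: lenzerlrerektr

cell CASE=fe, CLASS=ma, RANK=ra, NUM=ak:
underlying: lenzor-e-za-rok-tr
1. o -> e, u -> i / F C0 _: fires at position(s) 5: lenzerezaroktr
2. f -> v, k -> g, p -> b, s -> z, t -> d / V _ V: no change
3. e -> o, i -> u / B C0 _: no change
surface: lenzerezaroktr

cell CASE=ma, CLASS=ma, RANK=ma, NUM=ri:
underlying: lenzor-reg-za-vi-rke
1. o -> e, u -> i / F C0 _: fires at position(s) 5: lenzerregzavirke
2. f -> v, k -> g, p -> b, s -> z, t -> d / V _ V: no change
3. e -> o, i -> u / B C0 _: fires at position(s) 13: lenzerregzavurke
surface: lenzerregzavurke

cell CASE=fe, CLASS=mi, RANK=gu, NUM=ri:
underlying: lenzor-e-fi-be-rke
1. o -> e, u -> i / F C0 _: fires at position(s) 5: lenzerefiberke
2. f -> v, k -> g, p -> b, s -> z, t -> d / V _ V: fires at position(s) 8: lenzereviberke
3. e -> o, i -> u / B C0 _: no change
surface: lenzereviberke


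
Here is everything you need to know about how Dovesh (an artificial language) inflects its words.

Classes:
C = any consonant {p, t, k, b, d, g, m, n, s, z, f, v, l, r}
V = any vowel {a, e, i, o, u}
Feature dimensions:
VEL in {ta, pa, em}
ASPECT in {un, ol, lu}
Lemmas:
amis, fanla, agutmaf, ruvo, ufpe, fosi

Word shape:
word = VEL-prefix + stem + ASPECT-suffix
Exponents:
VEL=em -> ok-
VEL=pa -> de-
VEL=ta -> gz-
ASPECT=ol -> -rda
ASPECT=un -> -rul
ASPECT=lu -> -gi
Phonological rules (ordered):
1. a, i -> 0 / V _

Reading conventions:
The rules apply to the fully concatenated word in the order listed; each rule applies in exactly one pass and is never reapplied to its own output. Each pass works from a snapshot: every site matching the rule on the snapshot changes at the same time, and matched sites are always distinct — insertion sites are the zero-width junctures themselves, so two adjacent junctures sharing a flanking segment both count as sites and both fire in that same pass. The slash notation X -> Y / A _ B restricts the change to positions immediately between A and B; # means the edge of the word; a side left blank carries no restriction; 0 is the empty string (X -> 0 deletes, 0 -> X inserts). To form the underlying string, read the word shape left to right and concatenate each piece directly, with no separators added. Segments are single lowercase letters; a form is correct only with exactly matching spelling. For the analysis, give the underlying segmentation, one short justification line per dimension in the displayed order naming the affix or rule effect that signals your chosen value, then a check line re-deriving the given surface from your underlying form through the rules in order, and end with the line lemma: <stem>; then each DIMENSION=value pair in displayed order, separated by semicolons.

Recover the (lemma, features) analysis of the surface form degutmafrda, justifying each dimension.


underlying: de-agutmaf-rda
VEL=pa - signalled by the affix de-
ASPECT=ol - signalled by the affix -rda
check: deagutmafrda -> degutmafrda
lemma: agutmaf; VEL=pa; ASPECT=ol


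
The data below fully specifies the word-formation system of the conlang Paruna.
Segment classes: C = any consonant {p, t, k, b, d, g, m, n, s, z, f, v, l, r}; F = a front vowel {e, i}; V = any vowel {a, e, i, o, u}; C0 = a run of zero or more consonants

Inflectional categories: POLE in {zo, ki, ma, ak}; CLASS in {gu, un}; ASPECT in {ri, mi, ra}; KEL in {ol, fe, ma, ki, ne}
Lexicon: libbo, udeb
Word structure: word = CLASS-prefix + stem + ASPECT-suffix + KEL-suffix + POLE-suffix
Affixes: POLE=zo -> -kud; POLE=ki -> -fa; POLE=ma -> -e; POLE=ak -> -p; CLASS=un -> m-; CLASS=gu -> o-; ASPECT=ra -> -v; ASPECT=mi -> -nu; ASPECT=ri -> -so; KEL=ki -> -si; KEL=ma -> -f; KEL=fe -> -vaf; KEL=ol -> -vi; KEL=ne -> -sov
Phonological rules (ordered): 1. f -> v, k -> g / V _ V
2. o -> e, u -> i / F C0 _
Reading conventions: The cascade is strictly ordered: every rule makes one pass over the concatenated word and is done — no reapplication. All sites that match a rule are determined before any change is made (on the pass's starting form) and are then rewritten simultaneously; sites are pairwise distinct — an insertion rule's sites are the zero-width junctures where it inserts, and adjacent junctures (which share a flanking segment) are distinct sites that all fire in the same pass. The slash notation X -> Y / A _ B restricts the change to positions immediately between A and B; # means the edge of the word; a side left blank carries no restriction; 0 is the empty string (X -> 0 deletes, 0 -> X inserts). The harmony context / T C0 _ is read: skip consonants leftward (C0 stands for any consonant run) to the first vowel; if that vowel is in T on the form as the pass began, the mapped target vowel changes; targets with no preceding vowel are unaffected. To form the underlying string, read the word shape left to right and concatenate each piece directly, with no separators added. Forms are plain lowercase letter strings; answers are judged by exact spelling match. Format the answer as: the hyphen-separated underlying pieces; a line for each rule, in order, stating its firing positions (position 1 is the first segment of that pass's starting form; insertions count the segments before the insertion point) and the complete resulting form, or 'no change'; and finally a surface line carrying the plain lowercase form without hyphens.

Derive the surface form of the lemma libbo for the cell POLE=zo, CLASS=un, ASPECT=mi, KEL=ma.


underlying: m-libbo-nu-f-kud
1. f -> v, k -> g / V _ V: no change
2. o -> e, u -> i / F C0 _: fires at position(s) 6: mlibbenufkud
surface: mlibbenufkud


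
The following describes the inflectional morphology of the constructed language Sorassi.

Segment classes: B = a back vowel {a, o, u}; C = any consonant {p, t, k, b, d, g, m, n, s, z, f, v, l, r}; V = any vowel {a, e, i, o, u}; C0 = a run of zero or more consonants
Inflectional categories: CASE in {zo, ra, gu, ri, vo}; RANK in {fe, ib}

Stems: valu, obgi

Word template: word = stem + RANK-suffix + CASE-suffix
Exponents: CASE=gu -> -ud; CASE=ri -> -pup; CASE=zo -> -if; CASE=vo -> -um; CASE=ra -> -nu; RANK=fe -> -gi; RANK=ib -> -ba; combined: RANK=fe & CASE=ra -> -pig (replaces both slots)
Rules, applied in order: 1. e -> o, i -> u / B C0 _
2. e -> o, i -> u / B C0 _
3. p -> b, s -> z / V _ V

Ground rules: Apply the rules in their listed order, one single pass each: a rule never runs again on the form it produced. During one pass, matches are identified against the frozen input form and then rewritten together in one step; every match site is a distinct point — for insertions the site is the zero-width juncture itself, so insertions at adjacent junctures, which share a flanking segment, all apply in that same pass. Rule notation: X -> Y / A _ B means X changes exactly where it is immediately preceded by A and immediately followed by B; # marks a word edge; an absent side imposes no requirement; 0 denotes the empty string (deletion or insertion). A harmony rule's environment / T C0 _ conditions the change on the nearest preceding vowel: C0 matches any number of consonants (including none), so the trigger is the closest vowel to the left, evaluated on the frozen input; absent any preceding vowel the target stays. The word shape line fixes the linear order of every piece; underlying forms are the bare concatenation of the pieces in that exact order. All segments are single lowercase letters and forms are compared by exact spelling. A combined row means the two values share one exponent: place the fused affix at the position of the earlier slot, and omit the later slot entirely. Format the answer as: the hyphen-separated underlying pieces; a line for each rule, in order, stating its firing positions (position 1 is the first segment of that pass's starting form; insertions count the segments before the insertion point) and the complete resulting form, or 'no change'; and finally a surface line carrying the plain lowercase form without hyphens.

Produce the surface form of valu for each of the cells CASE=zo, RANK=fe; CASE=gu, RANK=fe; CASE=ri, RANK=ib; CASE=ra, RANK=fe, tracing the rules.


cell CASE=zo, RANK=fe:
underlying: valu-gi-if
1. e -> o, i -> u / B C0 _: fires at position(s) 6: valuguif
2. e -> o, i -> u / B C0 _: fires at position(s) 7: valuguuf
3. p -> b, s -> z / V _ V: no change
surface: valuguuf

cell CASE=gu, RANK=fe:
underlying: valu-gi-ud
1. e -> o, i -> u / B C0 _: fires at position(s) 6: valuguud
2. e -> o, i -> u / B C0 _: no change
3. p -> b, s -> z / V _ V: no change
surface: valuguud

cell CASE=ri, RANK=ib:
underlying: valu-ba-pup
1. e -> o, i -> u / B C0 _: no change
2. e -> o, i -> u / B C0 _: no change
3. p -> b, s -> z / V _ V: fires at position(s) 7: valubabup
surface: valubabup

cell CASE=ra, RANK=fe:
underlying: valu-pig
1. e -> o, i -> u / B C0 _: fires at position(s) 6: valupug
2. e -> o, i -> u / B C0 _: no change
3. p -> b, s -> z / V _ V: fires at position(s) 5: valubug
surface: valubug


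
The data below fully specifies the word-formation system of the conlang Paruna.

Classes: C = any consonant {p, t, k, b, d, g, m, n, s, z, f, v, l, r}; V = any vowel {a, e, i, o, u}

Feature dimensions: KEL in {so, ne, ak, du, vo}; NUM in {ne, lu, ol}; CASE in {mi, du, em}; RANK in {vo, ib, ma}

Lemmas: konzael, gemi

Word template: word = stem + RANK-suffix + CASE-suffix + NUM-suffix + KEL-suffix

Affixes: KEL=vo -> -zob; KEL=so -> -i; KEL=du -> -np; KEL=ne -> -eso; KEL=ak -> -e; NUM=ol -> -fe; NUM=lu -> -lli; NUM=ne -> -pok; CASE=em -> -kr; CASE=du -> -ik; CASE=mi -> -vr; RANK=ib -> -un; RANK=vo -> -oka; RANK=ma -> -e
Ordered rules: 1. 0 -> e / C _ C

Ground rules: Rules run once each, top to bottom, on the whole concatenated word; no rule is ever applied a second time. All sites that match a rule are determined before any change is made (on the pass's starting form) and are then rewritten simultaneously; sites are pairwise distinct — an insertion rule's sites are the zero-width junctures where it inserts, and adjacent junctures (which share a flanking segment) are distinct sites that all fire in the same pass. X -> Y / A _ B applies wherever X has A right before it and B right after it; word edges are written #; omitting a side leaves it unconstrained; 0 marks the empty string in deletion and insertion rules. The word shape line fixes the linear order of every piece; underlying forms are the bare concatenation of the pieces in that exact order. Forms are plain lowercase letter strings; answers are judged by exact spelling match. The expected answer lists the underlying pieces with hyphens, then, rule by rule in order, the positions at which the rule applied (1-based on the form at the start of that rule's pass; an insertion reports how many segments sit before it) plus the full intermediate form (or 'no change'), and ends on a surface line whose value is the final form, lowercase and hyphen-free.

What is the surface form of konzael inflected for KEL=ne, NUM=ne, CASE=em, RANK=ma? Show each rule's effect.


underlying: konzael-e-kr-pok-eso
1. 0 -> e / C _ C: inserts after position(s) 3, 9, 10: konezaelekerepokeso
surface: konezaelekerepokeso
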